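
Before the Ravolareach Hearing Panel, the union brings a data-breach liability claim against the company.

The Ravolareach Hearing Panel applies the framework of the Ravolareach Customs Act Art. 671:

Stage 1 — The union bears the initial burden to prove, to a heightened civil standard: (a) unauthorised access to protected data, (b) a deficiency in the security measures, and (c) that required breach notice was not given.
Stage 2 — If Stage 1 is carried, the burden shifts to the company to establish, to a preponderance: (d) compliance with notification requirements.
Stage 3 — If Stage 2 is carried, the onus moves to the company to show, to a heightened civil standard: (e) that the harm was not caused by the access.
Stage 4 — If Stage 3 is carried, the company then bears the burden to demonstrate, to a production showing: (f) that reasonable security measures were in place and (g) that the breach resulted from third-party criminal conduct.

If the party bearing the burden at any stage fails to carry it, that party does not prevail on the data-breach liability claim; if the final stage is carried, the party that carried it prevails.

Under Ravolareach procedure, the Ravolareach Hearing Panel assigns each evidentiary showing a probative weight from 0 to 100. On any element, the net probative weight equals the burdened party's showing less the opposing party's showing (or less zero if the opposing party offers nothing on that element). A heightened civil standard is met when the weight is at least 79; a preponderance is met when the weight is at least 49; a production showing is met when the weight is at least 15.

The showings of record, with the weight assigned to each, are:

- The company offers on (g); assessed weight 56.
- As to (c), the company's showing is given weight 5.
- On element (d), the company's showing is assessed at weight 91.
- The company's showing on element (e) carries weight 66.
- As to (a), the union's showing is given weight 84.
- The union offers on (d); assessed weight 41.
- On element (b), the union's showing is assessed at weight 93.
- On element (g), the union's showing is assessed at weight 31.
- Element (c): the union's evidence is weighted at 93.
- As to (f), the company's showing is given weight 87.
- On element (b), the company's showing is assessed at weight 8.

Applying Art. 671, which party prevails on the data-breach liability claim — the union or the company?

union

Stage 1 — burden on union; standard: a heightened civil standard (weight is at least 79).
    (a): 84 ≥ 79 [met]
    (b): 93 − 8 = 85 ≥ 79 [met]
    (c): 93 − 5 = 88 ≥ 79 [met]
  Stage 1 carried; the burden shifts to the company.
Stage 2 — burden on company; standard: a preponderance (weight is at least 49).
    (d): 91 − 41 = 50 ≥ 49 [met]
  Stage 2 is satisfied; the company continues to bear the burden.
Stage 3 — burden on company; standard: a heightened civil standard (weight is at least 79).
    (e): 66 < 79 [not met]
  The company does not carry Stage 3.
The analysis ends at Stage 3; the union prevails.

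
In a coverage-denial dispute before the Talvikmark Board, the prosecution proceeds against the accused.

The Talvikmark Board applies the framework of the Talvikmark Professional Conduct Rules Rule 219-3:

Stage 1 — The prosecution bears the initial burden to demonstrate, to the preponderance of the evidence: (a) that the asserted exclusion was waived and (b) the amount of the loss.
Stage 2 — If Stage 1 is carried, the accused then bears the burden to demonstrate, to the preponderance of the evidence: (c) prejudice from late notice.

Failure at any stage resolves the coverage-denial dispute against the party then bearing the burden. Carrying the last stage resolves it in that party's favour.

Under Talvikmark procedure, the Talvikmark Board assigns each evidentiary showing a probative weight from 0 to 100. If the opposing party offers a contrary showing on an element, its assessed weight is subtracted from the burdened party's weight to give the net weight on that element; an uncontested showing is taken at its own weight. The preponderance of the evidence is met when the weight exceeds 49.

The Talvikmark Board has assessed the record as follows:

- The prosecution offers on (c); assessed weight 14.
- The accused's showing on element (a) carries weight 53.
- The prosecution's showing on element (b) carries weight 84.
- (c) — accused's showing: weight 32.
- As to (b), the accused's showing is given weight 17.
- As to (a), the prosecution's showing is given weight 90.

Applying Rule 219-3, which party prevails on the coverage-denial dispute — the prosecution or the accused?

accused

Stage 1 (prosecution, the preponderance of the evidence, weight exceeds 49): (a) net 90−53=37 ≤ 49 — fails; (b) net 84−17=67 > 49 — meets.
  The prosecution does not carry Stage 1.
The accused prevails.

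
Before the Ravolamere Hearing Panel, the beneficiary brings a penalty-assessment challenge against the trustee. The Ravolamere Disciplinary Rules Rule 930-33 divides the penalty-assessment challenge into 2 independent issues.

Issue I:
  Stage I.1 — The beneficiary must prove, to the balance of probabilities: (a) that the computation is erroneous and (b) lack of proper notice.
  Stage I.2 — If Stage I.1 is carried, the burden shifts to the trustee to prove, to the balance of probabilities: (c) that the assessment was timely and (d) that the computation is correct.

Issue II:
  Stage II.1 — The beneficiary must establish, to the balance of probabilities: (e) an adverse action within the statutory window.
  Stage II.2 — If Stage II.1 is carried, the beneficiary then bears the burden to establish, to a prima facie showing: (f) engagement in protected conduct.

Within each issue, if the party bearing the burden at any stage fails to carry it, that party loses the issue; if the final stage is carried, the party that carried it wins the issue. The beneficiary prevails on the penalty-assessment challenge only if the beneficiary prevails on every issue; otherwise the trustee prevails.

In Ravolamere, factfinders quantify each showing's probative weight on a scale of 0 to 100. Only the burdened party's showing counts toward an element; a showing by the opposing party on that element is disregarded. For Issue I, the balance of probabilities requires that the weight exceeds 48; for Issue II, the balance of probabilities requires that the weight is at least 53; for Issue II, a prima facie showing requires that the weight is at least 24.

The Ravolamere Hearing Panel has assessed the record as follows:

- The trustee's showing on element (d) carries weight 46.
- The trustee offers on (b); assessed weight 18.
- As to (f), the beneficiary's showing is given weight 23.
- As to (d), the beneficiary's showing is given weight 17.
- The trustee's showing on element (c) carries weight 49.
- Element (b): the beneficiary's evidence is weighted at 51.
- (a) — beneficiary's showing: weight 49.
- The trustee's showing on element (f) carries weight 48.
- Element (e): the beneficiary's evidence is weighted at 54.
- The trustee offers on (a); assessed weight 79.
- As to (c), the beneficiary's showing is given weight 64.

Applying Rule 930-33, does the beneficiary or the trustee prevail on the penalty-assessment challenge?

— Issue I —
Stage I.1 — burden on beneficiary; standard: the balance of probabilities (weight exceeds 48).
    (a): 49 (trustee's 79 disregarded) > 48 [met]
    (b): 51 (trustee's 18 disregarded) > 48 [met]
  The beneficiary carries Stage I.1; the trustee now bears the burden.
Stage I.2 — burden on trustee; standard: the balance of probabilities (weight exceeds 48).
    (c): 49 (beneficiary's 64 disregarded) > 48 [met]
    (d): 46 (beneficiary's 17 disregarded) ≤ 48 [not met]
  Not every element is met, so the trustee fails to carry Stage I.2.
The beneficiary prevails on this issue.
— Issue II —
At Stage II.1 the beneficiary must meet the balance of probabilities (weight is at least 53): on (e) the weight is 54, which does reach 53, so (e) meets the standard.
  All elements met. The beneficiary retains the burden for Stage II.2.
At Stage II.2 the beneficiary must meet a prima facie showing (weight is at least 24): on (f) the weight is 23 (the trustee's 48 is given no effect), which does not reach 24, so (f) does not meet the standard.
  The beneficiary does not carry Stage II.2.
The trustee prevails on this issue.
Per-issue: Issue I → beneficiary; Issue II → trustee. The beneficiary must prevail on every issue; overall, the trustee prevails.

trustee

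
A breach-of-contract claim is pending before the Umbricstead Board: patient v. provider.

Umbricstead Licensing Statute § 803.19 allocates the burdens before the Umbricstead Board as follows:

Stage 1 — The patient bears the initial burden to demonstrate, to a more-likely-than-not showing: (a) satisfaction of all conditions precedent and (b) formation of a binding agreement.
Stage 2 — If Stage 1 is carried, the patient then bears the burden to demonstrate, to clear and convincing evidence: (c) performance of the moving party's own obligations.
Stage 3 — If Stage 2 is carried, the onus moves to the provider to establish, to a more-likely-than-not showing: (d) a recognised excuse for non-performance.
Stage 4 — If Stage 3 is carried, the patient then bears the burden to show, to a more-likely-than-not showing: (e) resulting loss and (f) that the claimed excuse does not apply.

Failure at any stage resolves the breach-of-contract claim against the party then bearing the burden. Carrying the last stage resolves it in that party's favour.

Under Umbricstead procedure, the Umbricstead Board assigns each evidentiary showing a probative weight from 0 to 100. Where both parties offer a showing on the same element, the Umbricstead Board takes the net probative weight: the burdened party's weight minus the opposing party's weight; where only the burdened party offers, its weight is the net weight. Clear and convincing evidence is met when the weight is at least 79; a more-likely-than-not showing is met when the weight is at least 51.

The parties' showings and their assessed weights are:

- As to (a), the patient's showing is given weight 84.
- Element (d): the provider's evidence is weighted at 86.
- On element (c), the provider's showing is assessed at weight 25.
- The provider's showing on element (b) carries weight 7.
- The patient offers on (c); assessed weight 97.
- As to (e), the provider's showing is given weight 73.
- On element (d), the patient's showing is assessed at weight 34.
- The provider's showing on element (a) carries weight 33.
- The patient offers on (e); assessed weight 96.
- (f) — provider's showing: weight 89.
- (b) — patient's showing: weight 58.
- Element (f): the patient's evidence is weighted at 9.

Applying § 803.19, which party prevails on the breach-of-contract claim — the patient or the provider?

Stage 1 — burden on patient; standard: a more-likely-than-not showing (weight is at least 51).
    (a): 84 − 33 = 51 ≥ 51 [met]
    (b): 58 − 7 = 51 ≥ 51 [met]
  All elements met. The patient retains the burden for Stage 2.
Stage 2 — burden on patient; standard: clear and convincing evidence (weight is at least 79).
    (c): 97 − 25 = 72 < 79 [not met]
  The patient does not carry Stage 2.
So the provider prevails.

provider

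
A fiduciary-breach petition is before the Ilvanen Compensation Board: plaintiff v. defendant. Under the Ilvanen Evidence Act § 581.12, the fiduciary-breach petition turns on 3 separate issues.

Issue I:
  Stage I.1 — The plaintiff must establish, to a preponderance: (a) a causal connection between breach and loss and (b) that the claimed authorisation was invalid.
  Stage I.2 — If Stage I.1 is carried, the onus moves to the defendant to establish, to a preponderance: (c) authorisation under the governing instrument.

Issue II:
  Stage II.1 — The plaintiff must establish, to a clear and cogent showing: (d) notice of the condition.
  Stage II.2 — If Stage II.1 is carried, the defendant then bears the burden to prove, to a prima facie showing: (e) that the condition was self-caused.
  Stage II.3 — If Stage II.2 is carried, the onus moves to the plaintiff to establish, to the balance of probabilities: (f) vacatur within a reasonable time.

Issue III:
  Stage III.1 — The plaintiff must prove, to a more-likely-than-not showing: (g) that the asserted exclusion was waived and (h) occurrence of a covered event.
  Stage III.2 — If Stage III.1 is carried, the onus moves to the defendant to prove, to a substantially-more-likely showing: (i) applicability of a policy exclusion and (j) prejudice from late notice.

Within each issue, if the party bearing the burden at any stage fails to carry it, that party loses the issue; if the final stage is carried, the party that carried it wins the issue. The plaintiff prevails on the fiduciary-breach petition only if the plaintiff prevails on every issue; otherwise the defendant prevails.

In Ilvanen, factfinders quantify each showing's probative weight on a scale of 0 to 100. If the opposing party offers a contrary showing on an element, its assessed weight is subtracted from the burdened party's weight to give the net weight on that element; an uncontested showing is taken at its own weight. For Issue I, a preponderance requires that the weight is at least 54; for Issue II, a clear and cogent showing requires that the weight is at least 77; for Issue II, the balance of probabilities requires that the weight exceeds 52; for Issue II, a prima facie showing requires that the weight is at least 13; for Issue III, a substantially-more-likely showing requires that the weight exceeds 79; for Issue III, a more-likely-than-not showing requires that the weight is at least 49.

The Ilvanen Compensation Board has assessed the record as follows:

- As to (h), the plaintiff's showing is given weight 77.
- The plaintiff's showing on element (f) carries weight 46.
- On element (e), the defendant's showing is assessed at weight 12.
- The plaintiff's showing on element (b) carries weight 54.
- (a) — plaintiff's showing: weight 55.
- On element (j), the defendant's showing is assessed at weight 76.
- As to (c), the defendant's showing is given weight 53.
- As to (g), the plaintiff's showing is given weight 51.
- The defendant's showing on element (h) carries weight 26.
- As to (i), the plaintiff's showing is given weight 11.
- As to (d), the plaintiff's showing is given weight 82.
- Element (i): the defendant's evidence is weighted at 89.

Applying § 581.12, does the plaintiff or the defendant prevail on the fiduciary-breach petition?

plaintiff

— Issue I —
At Stage I.1 the plaintiff must meet a preponderance (weight is at least 54): on (a) the weight is 55, which does reach 54, so (a) meets the standard; on (b) the weight is 54, ≥ 54, so (b) meets the standard.
  All elements met. The burden passes to the defendant.
At Stage I.2 the defendant must meet a preponderance (weight is at least 54): on (c) the weight is 53, < 54, so (c) does not meet the standard.
  Stage I.2 not carried; the defendant fails its burden.
The plaintiff prevails on this issue.
— Issue II —
Stage II.1 — burden on plaintiff; standard: a clear and cogent showing (weight is at least 77).
    (d): 82 ≥ 77 [met]
  Stage II.1 is satisfied; the onus moves to the defendant.
Stage II.2 — burden on defendant; standard: a prima facie showing (weight is at least 13).
    (e): 12 < 13 [not met]
  Not every element is met, so the defendant fails to carry Stage II.2.
The analysis ends at Stage II.2; the plaintiff prevails on this issue.
— Issue III —
At Stage III.1 the plaintiff must meet a more-likely-than-not showing (weight is at least 49): on (g) the weight is 51, ≥ 49, so (g) meets the standard; on (h) the weight is 77 less the opposing 26 gives net 51, ≥ 49, so (h) meets the standard.
  Stage III.1 carried; the burden shifts to the defendant.
At Stage III.2 the defendant must meet a substantially-more-likely showing (weight exceeds 79): on (i) the weight is 89 less the opposing 11 gives net 78, ≤ 79, so (i) does not meet the standard; on (j) the weight is 76, ≤ 79, so (j) does not meet the standard.
  The defendant does not carry Stage III.2.
The analysis ends at Stage III.2; the plaintiff prevails on this issue.
Per-issue: Issue I → plaintiff; Issue II → plaintiff; Issue III → plaintiff. The plaintiff must prevail on every issue; overall, the plaintiff prevails.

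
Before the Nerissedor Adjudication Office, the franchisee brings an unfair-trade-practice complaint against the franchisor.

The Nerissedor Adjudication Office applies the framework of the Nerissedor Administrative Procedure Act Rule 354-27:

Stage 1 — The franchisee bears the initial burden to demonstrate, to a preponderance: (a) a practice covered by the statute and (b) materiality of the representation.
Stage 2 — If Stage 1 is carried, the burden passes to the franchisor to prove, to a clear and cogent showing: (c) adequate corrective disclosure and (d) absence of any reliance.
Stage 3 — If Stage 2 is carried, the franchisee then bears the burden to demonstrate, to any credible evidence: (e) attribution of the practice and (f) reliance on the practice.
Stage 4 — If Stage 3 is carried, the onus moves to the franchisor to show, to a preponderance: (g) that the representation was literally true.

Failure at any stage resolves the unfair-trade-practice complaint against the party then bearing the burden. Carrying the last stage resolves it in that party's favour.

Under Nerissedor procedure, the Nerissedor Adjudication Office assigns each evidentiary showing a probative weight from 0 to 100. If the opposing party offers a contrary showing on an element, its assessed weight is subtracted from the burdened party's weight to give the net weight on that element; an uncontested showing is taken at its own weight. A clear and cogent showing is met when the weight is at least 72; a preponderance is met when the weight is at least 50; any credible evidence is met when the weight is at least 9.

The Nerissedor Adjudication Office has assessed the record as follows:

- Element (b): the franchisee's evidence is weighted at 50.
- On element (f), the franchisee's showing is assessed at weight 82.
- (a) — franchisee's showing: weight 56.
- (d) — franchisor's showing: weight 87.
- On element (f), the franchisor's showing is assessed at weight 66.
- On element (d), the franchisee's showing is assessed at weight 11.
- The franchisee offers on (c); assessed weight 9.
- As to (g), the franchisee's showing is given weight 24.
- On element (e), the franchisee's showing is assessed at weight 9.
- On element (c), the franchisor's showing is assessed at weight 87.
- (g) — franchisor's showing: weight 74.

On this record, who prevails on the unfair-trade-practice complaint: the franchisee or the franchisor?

Stage 1 (franchisee, a preponderance, weight is at least 50): (a) 56 ≥ 50 — meets; (b) 50 ≥ 50 — meets.
  The franchisee carries Stage 1; the franchisor now bears the burden.
Stage 2 (franchisor, a clear and cogent showing, weight is at least 72): (c) net 87−9=78 ≥ 72 — meets; (d) net 87−11=76 ≥ 72 — meets.
  The franchisor carries Stage 2; the franchisee now bears the burden.
Stage 3 (franchisee, any credible evidence, weight is at least 9): (e) 9 ≥ 9 — meets; (f) net 82−66=16 ≥ 9 — meets.
  Stage 3 carried; the burden shifts to the franchisor.
Stage 4 (franchisor, a preponderance, weight is at least 50): (g) net 74−24=50 ≥ 50 — meets.
  Stage 4 carried; the final stage is satisfied.
Every stage carried; the franchisor prevails.

franchisor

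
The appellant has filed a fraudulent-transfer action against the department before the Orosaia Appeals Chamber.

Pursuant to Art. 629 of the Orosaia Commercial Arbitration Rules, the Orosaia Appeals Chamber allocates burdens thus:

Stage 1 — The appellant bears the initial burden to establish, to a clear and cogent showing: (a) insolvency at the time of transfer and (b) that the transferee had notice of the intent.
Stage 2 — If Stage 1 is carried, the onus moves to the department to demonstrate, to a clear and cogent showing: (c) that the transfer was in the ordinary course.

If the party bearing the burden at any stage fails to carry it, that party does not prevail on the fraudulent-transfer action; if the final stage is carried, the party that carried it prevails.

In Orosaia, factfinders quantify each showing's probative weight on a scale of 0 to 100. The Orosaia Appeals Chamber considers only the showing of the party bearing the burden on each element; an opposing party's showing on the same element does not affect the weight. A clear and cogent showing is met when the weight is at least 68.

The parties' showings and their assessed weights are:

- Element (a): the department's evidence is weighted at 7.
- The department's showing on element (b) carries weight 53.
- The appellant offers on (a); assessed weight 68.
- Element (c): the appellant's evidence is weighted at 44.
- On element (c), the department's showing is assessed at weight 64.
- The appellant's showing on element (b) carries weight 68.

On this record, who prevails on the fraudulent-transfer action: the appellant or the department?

appellant

Stage 1 — burden on appellant; standard: a clear and cogent showing (weight is at least 68).
    (a): 68 (department's 7 disregarded) ≥ 68 [met]
    (b): 68 (department's 53 disregarded) ≥ 68 [met]
  Stage 1 is satisfied; the onus moves to the department.
Stage 2 — burden on department; standard: a clear and cogent showing (weight is at least 68).
    (c): 64 (appellant's 44 disregarded) < 68 [not met]
  Not every element is met, so the department fails to carry Stage 2.
So the appellant prevails.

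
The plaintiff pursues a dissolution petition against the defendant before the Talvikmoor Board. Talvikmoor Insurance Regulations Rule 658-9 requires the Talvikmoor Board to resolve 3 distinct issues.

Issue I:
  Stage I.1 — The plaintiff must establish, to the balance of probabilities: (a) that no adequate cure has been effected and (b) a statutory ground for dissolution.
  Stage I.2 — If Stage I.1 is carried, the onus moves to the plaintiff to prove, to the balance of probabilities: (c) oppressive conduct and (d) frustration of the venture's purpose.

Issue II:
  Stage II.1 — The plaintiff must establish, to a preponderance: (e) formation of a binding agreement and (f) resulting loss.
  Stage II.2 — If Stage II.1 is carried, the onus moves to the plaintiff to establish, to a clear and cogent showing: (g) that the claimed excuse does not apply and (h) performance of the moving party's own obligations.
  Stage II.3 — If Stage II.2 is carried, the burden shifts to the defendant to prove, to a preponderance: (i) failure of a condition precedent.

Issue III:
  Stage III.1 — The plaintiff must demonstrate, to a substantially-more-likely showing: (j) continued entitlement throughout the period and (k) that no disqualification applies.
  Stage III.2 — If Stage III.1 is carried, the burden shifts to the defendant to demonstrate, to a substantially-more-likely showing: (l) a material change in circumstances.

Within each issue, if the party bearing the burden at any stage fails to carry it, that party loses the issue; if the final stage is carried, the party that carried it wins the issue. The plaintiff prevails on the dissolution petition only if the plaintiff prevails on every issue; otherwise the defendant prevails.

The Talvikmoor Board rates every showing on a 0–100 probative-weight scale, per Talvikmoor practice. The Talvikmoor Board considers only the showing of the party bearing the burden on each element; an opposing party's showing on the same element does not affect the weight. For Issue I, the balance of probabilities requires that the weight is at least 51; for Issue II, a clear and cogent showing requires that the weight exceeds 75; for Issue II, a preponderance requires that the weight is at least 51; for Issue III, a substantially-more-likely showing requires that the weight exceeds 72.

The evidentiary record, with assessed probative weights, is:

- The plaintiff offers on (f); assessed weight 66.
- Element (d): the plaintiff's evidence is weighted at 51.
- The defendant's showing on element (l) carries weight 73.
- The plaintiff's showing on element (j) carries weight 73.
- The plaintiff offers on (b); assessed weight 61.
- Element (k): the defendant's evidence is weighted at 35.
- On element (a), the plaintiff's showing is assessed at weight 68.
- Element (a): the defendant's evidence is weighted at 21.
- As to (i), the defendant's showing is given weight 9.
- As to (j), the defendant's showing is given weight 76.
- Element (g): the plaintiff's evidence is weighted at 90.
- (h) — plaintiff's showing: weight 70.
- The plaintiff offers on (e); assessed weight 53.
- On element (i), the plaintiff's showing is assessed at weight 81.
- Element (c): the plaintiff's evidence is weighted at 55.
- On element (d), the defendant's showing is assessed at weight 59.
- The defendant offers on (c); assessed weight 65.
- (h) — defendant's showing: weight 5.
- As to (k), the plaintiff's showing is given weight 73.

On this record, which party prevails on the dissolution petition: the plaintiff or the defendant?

defendant

— Issue I —
Stage I.1 (plaintiff, the balance of probabilities, weight is at least 51): (a) 68 (defendant's 21 disregarded) ≥ 51 — meets; (b) 61 ≥ 51 — meets.
  All elements met. The plaintiff retains the burden for Stage I.2.
Stage I.2 (plaintiff, the balance of probabilities, weight is at least 51): (c) 55 (defendant's 65 disregarded) ≥ 51 — meets; (d) 51 (defendant's 59 disregarded) ≥ 51 — meets.
  The plaintiff carries the last stage.
With every stage satisfied, the plaintiff prevails on this issue.
— Issue II —
At Stage II.1 the plaintiff must meet a preponderance (weight is at least 51): on (e) the weight is 53, which does reach 51, so (e) meets the standard; on (f) the weight is 66, which does reach 51, so (f) meets the standard.
  All elements met. The plaintiff retains the burden for Stage II.2.
At Stage II.2 the plaintiff must meet a clear and cogent showing (weight exceeds 75): on (g) the weight is 90, > 75, so (g) meets the standard; on (h) the weight is 70 (the defendant's 5 is given no effect), which does not exceed 75, so (h) does not meet the standard.
  The plaintiff does not carry Stage II.2.
The defendant prevails on this issue.
— Issue III —
At Stage III.1 the plaintiff must meet a substantially-more-likely showing (weight exceeds 72): on (j) the weight is 73 (the defendant's 76 is given no effect), which does exceed 72, so (j) meets the standard; on (k) the weight is 73 (the defendant's 35 is given no effect), which does exceed 72, so (k) meets the standard.
  All elements met. The burden passes to the defendant.
At Stage III.2 the defendant must meet a substantially-more-likely showing (weight exceeds 72): on (l) the weight is 73, which does exceed 72, so (l) meets the standard.
  Stage III.2 carried; the final stage is satisfied.
Every stage carried; the defendant prevails on this issue.
Per-issue: Issue I → plaintiff; Issue II → defendant; Issue III → defendant. The plaintiff must prevail on every issue; overall, the defendant prevails.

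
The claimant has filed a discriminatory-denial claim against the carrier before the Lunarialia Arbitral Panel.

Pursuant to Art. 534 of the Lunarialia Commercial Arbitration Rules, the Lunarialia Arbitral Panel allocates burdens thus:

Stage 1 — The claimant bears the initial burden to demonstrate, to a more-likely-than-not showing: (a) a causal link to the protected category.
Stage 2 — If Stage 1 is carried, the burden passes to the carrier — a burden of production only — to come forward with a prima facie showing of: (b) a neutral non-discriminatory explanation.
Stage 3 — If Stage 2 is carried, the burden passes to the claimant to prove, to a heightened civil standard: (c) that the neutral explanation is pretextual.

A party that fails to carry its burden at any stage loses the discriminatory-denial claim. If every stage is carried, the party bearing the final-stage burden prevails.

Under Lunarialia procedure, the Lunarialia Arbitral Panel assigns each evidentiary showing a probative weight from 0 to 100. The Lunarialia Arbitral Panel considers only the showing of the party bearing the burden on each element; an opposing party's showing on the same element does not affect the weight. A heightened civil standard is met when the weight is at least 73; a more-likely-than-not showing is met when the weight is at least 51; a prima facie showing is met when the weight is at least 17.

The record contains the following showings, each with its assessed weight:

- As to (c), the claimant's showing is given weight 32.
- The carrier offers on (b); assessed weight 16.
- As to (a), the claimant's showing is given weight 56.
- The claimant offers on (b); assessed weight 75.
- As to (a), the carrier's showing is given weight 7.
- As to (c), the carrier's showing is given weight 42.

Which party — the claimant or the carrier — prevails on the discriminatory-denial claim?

claimant

At Stage 1 the claimant must meet a more-likely-than-not showing (weight is at least 51): on (a) the weight is 56 (the carrier's 7 is given no effect), which does reach 51, so (a) meets the standard.
  Stage 1 is satisfied; the onus moves to the carrier.
At Stage 2 the carrier must meet a prima facie showing (weight is at least 17): on (b) the weight is 16 (the claimant's 75 is given no effect), < 17, so (b) does not meet the standard.
  The carrier does not carry Stage 2.
So the claimant prevails.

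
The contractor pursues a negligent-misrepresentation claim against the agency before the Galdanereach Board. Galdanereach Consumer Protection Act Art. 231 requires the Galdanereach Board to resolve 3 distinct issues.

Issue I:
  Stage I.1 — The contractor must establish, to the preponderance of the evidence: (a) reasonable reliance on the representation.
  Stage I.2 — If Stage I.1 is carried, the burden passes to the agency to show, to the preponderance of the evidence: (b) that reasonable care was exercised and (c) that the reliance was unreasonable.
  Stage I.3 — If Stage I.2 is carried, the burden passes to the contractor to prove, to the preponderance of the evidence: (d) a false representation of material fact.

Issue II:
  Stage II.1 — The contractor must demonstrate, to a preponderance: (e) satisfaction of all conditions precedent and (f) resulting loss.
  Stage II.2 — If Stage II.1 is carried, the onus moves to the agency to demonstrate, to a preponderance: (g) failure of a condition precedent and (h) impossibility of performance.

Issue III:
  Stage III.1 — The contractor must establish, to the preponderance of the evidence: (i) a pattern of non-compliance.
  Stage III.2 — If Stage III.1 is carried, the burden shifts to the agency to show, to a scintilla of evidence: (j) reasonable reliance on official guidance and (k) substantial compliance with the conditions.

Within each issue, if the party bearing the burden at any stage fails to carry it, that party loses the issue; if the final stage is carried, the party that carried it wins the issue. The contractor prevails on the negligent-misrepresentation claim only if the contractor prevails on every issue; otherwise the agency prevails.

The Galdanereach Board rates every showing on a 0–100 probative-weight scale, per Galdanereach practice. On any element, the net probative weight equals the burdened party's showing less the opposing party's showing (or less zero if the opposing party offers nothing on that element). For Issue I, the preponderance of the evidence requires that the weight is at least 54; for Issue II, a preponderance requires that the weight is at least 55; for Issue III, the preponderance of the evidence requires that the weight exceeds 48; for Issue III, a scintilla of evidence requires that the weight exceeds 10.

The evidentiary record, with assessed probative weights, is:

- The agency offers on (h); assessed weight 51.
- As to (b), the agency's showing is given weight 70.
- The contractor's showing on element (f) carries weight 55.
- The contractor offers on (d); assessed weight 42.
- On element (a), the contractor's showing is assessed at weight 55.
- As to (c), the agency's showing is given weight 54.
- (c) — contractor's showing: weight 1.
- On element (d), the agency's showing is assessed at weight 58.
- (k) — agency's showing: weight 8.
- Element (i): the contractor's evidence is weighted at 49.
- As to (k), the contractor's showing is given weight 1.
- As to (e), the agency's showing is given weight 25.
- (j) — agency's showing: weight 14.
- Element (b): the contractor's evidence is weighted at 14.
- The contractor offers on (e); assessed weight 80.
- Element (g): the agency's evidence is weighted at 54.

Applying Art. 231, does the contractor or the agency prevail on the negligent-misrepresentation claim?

contractor

— Issue I —
Stage I.1 (contractor, the preponderance of the evidence, weight is at least 54): (a) 55 ≥ 54 — meets.
  The contractor carries Stage I.1; the agency now bears the burden.
Stage I.2 (agency, the preponderance of the evidence, weight is at least 54): (b) net 70−14=56 ≥ 54 — meets; (c) net 54−1=53 < 54 — fails.
  Not every element is met, so the agency fails to carry Stage I.2.
The contractor prevails on this issue.
— Issue II —
Stage II.1 (contractor, a preponderance, weight is at least 55): (e) net 80−25=55 ≥ 55 — meets; (f) 55 ≥ 55 — meets.
  All elements met. The burden passes to the agency.
Stage II.2 (agency, a preponderance, weight is at least 55): (g) 54 < 55 — fails; (h) 51 < 55 — fails.
  Not every element is met, so the agency fails to carry Stage II.2.
So the contractor prevails on this issue.
— Issue III —
Stage III.1 (contractor, the preponderance of the evidence, weight exceeds 48): (i) 49 > 48 — meets.
  Stage III.1 is satisfied; the onus moves to the agency.
Stage III.2 (agency, a scintilla of evidence, weight exceeds 10): (j) 14 > 10 — meets; (k) net 8−1=7 ≤ 10 — fails.
  Stage III.2 not carried; the agency fails its burden.
So the contractor prevails on this issue.
Per-issue: Issue I → contractor; Issue II → contractor; Issue III → contractor. The contractor must prevail on every issue; overall, the contractor prevails.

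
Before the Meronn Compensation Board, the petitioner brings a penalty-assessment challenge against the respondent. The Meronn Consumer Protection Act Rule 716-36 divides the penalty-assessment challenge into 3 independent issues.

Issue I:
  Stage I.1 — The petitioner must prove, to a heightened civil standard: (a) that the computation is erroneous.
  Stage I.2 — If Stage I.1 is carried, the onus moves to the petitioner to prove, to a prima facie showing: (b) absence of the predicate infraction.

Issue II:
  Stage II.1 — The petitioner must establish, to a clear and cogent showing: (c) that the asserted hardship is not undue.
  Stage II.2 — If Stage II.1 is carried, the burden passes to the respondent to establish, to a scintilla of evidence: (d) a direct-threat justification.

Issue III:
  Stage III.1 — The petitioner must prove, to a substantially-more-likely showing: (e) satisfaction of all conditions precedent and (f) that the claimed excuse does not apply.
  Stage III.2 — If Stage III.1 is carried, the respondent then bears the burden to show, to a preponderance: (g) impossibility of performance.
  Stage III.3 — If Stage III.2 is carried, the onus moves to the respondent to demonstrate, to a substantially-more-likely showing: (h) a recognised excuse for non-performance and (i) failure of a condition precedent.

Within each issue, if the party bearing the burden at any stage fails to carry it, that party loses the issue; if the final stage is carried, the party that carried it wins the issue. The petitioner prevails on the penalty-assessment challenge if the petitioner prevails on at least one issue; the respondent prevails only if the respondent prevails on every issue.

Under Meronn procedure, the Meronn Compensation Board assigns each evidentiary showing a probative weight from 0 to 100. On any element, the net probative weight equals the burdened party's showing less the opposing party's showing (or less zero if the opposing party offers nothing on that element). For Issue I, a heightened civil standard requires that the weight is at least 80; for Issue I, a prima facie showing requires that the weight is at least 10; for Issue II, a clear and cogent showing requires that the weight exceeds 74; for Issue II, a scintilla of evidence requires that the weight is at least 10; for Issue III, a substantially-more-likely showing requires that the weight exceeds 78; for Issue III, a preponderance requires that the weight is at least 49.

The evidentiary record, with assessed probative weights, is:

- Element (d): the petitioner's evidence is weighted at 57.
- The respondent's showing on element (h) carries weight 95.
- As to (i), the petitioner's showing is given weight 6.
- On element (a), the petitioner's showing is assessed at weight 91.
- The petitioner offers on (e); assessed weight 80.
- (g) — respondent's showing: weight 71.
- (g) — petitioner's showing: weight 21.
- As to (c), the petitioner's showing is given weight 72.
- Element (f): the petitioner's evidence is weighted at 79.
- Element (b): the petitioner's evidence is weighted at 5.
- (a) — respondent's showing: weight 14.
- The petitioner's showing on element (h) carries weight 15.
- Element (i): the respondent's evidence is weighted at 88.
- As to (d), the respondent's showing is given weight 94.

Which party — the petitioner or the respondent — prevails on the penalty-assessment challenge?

respondent

— Issue I —
Stage I.1 — burden on petitioner; standard: a heightened civil standard (weight is at least 80).
    (a): 91 − 14 = 77 < 80 [not met]
  Not every element is met, so the petitioner fails to carry Stage I.1.
The respondent prevails on this issue.
— Issue II —
Stage II.1 (petitioner, a clear and cogent showing, weight exceeds 74): (c) 72 ≤ 74 — fails.
  Not every element is met, so the petitioner fails to carry Stage II.1.
The analysis ends at Stage II.1; the respondent prevails on this issue.
— Issue III —
Stage III.1 — burden on petitioner; standard: a substantially-more-likely showing (weight exceeds 78).
    (e): 80 > 78 [met]
    (f): 79 > 78 [met]
  Stage III.1 carried; the burden shifts to the respondent.
Stage III.2 — burden on respondent; standard: a preponderance (weight is at least 49).
    (g): 71 − 21 = 50 ≥ 49 [met]
  Stage III.2 is satisfied; the respondent continues to bear the burden.
Stage III.3 — burden on respondent; standard: a substantially-more-likely showing (weight exceeds 78).
    (h): 95 − 15 = 80 > 78 [met]
    (i): 88 − 6 = 82 > 78 [met]
  All elements met at the final stage.
All stages carried — the respondent prevails on this issue.
Per-issue: Issue I → respondent; Issue II → respondent; Issue III → respondent. The petitioner must prevail on at least one issue; overall, the respondent prevails.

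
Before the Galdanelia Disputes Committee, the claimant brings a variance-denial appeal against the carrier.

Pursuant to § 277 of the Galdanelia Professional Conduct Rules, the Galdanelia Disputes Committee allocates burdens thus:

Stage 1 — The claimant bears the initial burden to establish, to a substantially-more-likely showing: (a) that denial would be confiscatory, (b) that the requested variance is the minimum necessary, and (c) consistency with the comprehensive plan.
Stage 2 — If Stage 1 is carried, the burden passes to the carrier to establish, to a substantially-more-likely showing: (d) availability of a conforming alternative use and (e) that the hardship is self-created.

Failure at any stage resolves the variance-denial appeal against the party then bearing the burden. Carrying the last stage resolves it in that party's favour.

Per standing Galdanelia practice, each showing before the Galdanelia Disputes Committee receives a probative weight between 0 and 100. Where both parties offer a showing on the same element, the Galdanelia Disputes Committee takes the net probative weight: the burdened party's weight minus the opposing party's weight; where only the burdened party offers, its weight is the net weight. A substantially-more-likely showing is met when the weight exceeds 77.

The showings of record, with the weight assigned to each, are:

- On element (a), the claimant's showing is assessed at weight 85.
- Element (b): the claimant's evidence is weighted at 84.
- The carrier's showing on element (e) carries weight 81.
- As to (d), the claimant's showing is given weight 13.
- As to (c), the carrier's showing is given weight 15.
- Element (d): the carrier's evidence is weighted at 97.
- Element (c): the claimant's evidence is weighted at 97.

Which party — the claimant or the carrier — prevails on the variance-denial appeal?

carrier

Stage 1 (claimant, a substantially-more-likely showing, weight exceeds 77): (a) 85 > 77 — meets; (b) 84 > 77 — meets; (c) net 97−15=82 > 77 — meets.
  All elements met. The burden passes to the carrier.
Stage 2 (carrier, a substantially-more-likely showing, weight exceeds 77): (d) net 97−13=84 > 77 — meets; (e) 81 > 77 — meets.
  Stage 2 carried; the final stage is satisfied.
All stages carried — the carrier prevails.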